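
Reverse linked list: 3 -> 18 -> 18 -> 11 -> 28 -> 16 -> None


Step 1: curr=3, set curr.next=prev(None) | reversed so far: 3
Step 2: curr=18, set curr.next=prev(3) | reversed so far: 18 -> 3
Step 3: curr=18, set curr.next=prev(18) | reversed so far: 18 -> 18 -> 3
Step 4: curr=11, set curr.next=prev(18) | reversed so far: 11 -> 18 -> 18 -> 3
Step 5: curr=28, set curr.next=prev(11) | reversed so far: 28 -> 11 -> 18 -> 18 -> 3
Step 6: curr=16, set curr.next=prev(28) | reversed so far: 16 -> 28 -> 11 -> 18 -> 18 -> 3

16 -> 28 -> 11 -> 18 -> 18 -> 3 -> None


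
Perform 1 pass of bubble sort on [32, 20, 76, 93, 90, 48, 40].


Initial: [32, 20, 76, 93, 90, 48, 40]
Pass 1: [20, 32, 76, 90, 48, 40, 93] (4 swaps)

After 1 pass: [20, 32, 76, 90, 48, 40, 93]


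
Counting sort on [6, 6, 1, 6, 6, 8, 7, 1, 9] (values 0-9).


Input: [6, 6, 1, 6, 6, 8, 7, 1, 9]
Counts: [0, 2, 0, 0, 0, 0, 4, 1, 1, 1]

Sorted: [1, 1, 6, 6, 6, 6, 7, 8, 9]


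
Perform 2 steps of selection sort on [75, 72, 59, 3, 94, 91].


Initial: [75, 72, 59, 3, 94, 91]
Step 1: min=3 at 3
  Swap: [3, 72, 59, 75, 94, 91]
Step 2: min=59 at 2
  Swap: [3, 59, 72, 75, 94, 91]

After 2 steps: [3, 59, 72, 75, 94, 91]


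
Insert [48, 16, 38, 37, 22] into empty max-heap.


Insert 48: [48]
Insert 16: [48, 16]
Insert 38: [48, 16, 38]
Insert 37: [48, 37, 38, 16]
Insert 22: [48, 37, 38, 16, 22]

Final heap: [48, 37, 38, 16, 22]


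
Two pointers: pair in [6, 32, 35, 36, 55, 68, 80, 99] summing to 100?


lo=0(6)+hi=7(99)=105
lo=0(6)+hi=6(80)=86
lo=1(32)+hi=6(80)=112
lo=1(32)+hi=5(68)=100

Yes: 32+68=100


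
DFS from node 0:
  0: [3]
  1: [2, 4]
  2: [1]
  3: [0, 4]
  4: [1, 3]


Visit 0, push [3]
Visit 3, push [4]
Visit 4, push [1]
Visit 1, push [2]
Visit 2, push []

DFS order: [0, 3, 4, 1, 2]


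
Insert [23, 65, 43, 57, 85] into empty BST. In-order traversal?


Insert 23: root
Insert 65: R from 23
Insert 43: R from 23 -> L from 65
Insert 57: R from 23 -> L from 65 -> R from 43
Insert 85: R from 23 -> R from 65

In-order: [23, 43, 57, 65, 85]


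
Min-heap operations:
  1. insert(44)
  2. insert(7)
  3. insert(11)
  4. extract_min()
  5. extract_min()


insert(44) -> [44]
insert(7) -> [7, 44]
insert(11) -> [7, 44, 11]
extract_min()->7, [11, 44]
extract_min()->11, [44]

Final heap: [44]


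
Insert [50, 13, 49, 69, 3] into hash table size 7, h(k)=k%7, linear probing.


Insert 50: h=1 -> slot 1
Insert 13: h=6 -> slot 6
Insert 49: h=0 -> slot 0
Insert 69: h=6, 3 probes -> slot 2
Insert 3: h=3 -> slot 3

Table: [49, 50, 69, 3, None, None, 13]


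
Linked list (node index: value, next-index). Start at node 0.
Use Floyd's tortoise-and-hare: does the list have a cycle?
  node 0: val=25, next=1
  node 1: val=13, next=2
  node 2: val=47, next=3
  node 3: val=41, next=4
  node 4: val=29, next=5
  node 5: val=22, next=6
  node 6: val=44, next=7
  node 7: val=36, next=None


Floyd's tortoise (slow, +1) and hare (fast, +2):
  init: slow=0, fast=0
  step 1: slow=1, fast=2
  step 2: slow=2, fast=4
  step 3: slow=3, fast=6
  step 4: fast 6->7->None, no cycle

Cycle: no


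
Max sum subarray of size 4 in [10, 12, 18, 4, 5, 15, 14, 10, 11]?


[0:4]: 44
[1:5]: 39
[2:6]: 42
[3:7]: 38
[4:8]: 44
[5:9]: 50

Max: 50 at [5:9]


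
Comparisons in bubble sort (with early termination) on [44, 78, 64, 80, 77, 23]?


Algorithm: bubble sort (with early termination)
Input: [44, 78, 64, 80, 77, 23]
Sorted: [23, 44, 64, 77, 78, 80]

15


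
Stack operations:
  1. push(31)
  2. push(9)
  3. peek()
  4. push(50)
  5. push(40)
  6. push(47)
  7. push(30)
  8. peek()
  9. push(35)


push(31) -> [31]
push(9) -> [31, 9]
peek()->9
push(50) -> [31, 9, 50]
push(40) -> [31, 9, 50, 40]
push(47) -> [31, 9, 50, 40, 47]
push(30) -> [31, 9, 50, 40, 47, 30]
peek()->30
push(35) -> [31, 9, 50, 40, 47, 30, 35]

Final stack: [31, 9, 50, 40, 47, 30, 35]


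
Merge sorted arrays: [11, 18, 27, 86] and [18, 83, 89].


Take 11 from A
Take 18 from A
Take 18 from B
Take 27 from A
Take 83 from B
Take 86 from A

Merged: [11, 18, 18, 27, 83, 86, 89]


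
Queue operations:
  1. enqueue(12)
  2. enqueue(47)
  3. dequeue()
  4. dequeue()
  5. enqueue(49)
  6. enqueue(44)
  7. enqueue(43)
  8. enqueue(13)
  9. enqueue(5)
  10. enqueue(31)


enqueue(12) -> [12]
enqueue(47) -> [12, 47]
dequeue()->12, [47]
dequeue()->47, []
enqueue(49) -> [49]
enqueue(44) -> [49, 44]
enqueue(43) -> [49, 44, 43]
enqueue(13) -> [49, 44, 43, 13]
enqueue(5) -> [49, 44, 43, 13, 5]
enqueue(31) -> [49, 44, 43, 13, 5, 31]

Final queue: [49, 44, 43, 13, 5, 31]


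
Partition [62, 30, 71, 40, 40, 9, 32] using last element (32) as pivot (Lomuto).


Pivot: 32
  30 <= 32: swap -> [30, 62, 71, 40, 40, 9, 32]
  9 <= 32: swap -> [30, 9, 71, 40, 40, 62, 32]
Place pivot at 2: [30, 9, 32, 40, 40, 62, 71]

Partitioned: [30, 9, 32, 40, 40, 62, 71]


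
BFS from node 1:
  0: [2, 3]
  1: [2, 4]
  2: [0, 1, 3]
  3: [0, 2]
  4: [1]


Visit 1, enqueue [2, 4]
Visit 2, enqueue [0, 3]
Visit 4, enqueue []
Visit 0, enqueue []
Visit 3, enqueue []

BFS order: [1, 2, 4, 0, 3]


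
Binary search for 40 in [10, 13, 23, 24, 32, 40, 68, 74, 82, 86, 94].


Step 1: lo=0, hi=10, mid=5, val=40

Found at index 5


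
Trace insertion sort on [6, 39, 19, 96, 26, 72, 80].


Initial: [6, 39, 19, 96, 26, 72, 80]
Insert 39: [6, 39, 19, 96, 26, 72, 80]
Insert 19: [6, 19, 39, 96, 26, 72, 80]
Insert 96: [6, 19, 39, 96, 26, 72, 80]
Insert 26: [6, 19, 26, 39, 96, 72, 80]
Insert 72: [6, 19, 26, 39, 72, 96, 80]
Insert 80: [6, 19, 26, 39, 72, 80, 96]

Sorted: [6, 19, 26, 39, 72, 80, 96]


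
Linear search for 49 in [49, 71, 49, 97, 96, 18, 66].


i=0: 49==49 found!

Found at 0, 1 comps


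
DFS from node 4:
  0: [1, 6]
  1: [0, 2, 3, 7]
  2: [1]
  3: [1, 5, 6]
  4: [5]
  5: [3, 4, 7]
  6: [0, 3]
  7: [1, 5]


Visit 4, push [5]
Visit 5, push [7, 3]
Visit 3, push [6, 1]
Visit 1, push [7, 2, 0]
Visit 0, push [6]
Visit 6, push []
Visit 2, push []
Visit 7, push []

DFS order: [4, 5, 3, 1, 0, 6, 2, 7]


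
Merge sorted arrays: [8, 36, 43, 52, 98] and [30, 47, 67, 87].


Take 8 from A
Take 30 from B
Take 36 from A
Take 43 from A
Take 47 from B
Take 52 from A
Take 67 from B
Take 87 from B

Merged: [8, 30, 36, 43, 47, 52, 67, 87, 98]


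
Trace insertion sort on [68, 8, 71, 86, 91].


Initial: [68, 8, 71, 86, 91]
Insert 8: [8, 68, 71, 86, 91]
Insert 71: [8, 68, 71, 86, 91]
Insert 86: [8, 68, 71, 86, 91]
Insert 91: [8, 68, 71, 86, 91]

Sorted: [8, 68, 71, 86, 91]


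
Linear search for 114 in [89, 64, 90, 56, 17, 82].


i=0: 89!=114
i=1: 64!=114
i=2: 90!=114
i=3: 56!=114
i=4: 17!=114
i=5: 82!=114

Not found, 6 comps


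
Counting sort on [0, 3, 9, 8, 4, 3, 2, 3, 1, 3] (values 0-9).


Input: [0, 3, 9, 8, 4, 3, 2, 3, 1, 3]
Counts: [1, 1, 1, 4, 1, 0, 0, 0, 1, 1]

Sorted: [0, 1, 2, 3, 3, 3, 3, 4, 8, 9]


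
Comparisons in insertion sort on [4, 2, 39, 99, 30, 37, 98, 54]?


Algorithm: insertion sort
Input: [4, 2, 39, 99, 30, 37, 98, 54]
Sorted: [2, 4, 30, 37, 39, 54, 98, 99]

14


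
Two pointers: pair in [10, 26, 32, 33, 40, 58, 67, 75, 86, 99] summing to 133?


lo=0(10)+hi=9(99)=109
lo=1(26)+hi=9(99)=125
lo=2(32)+hi=9(99)=131
lo=3(33)+hi=9(99)=132
lo=4(40)+hi=9(99)=139
lo=4(40)+hi=8(86)=126
lo=5(58)+hi=8(86)=144
lo=5(58)+hi=7(75)=133

Yes: 58+75=133


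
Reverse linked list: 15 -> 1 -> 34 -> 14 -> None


Step 1: curr=15, set curr.next=prev(None) | reversed so far: 15
Step 2: curr=1, set curr.next=prev(15) | reversed so far: 1 -> 15
Step 3: curr=34, set curr.next=prev(1) | reversed so far: 34 -> 1 -> 15
Step 4: curr=14, set curr.next=prev(34) | reversed so far: 14 -> 34 -> 1 -> 15

14 -> 34 -> 1 -> 15 -> None


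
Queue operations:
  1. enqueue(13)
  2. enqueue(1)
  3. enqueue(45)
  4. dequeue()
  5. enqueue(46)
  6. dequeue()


enqueue(13) -> [13]
enqueue(1) -> [13, 1]
enqueue(45) -> [13, 1, 45]
dequeue()->13, [1, 45]
enqueue(46) -> [1, 45, 46]
dequeue()->1, [45, 46]

Final queue: [45, 46]


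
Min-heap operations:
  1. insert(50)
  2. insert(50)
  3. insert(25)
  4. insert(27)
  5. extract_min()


insert(50) -> [50]
insert(50) -> [50, 50]
insert(25) -> [25, 50, 50]
insert(27) -> [25, 27, 50, 50]
extract_min()->25, [27, 50, 50]

Final heap: [27, 50, 50]


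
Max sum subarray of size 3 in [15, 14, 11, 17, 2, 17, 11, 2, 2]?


[0:3]: 40
[1:4]: 42
[2:5]: 30
[3:6]: 36
[4:7]: 30
[5:8]: 30
[6:9]: 15

Max: 42 at [1:4]


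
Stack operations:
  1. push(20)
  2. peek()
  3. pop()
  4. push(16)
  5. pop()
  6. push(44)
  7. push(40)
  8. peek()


push(20) -> [20]
peek()->20
pop()->20, []
push(16) -> [16]
pop()->16, []
push(44) -> [44]
push(40) -> [44, 40]
peek()->40

Final stack: [44, 40]


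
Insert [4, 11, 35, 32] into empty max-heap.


Insert 4: [4]
Insert 11: [11, 4]
Insert 35: [35, 4, 11]
Insert 32: [35, 32, 11, 4]

Final heap: [35, 32, 11, 4]


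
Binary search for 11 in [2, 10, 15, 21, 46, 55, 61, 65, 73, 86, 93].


Step 1: lo=0, hi=10, mid=5, val=55
Step 2: lo=0, hi=4, mid=2, val=15
Step 3: lo=0, hi=1, mid=0, val=2
Step 4: lo=1, hi=1, mid=1, val=10

Not found


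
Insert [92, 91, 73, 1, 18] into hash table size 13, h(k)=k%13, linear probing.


Insert 92: h=1 -> slot 1
Insert 91: h=0 -> slot 0
Insert 73: h=8 -> slot 8
Insert 1: h=1, 1 probes -> slot 2
Insert 18: h=5 -> slot 5

Table: [91, 92, 1, None, None, 18, None, None, 73, None, None, None, None]


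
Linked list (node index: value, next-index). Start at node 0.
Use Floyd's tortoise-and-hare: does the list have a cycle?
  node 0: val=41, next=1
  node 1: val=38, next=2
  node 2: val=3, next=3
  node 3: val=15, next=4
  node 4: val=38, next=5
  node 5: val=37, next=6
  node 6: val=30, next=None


Floyd's tortoise (slow, +1) and hare (fast, +2):
  init: slow=0, fast=0
  step 1: slow=1, fast=2
  step 2: slow=2, fast=4
  step 3: slow=3, fast=6
  step 4: fast -> None, no cycle

Cycle: no


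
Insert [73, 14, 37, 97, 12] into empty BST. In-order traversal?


Insert 73: root
Insert 14: L from 73
Insert 37: L from 73 -> R from 14
Insert 97: R from 73
Insert 12: L from 73 -> L from 14

In-order: [12, 14, 37, 73, 97]


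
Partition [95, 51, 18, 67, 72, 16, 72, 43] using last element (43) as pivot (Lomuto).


Pivot: 43
  18 <= 43: swap -> [18, 51, 95, 67, 72, 16, 72, 43]
  16 <= 43: swap -> [18, 16, 95, 67, 72, 51, 72, 43]
Place pivot at 2: [18, 16, 43, 67, 72, 51, 72, 95]

Partitioned: [18, 16, 43, 67, 72, 51, 72, 95]


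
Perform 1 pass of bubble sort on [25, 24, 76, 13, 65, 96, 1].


Initial: [25, 24, 76, 13, 65, 96, 1]
Pass 1: [24, 25, 13, 65, 76, 1, 96] (4 swaps)

After 1 pass: [24, 25, 13, 65, 76, 1, 96]


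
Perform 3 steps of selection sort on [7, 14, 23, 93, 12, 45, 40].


Initial: [7, 14, 23, 93, 12, 45, 40]
Step 1: min=7 at 0
  Swap: [7, 14, 23, 93, 12, 45, 40]
Step 2: min=12 at 4
  Swap: [7, 12, 23, 93, 14, 45, 40]
Step 3: min=14 at 4
  Swap: [7, 12, 14, 93, 23, 45, 40]

After 3 steps: [7, 12, 14, 93, 23, 45, 40]


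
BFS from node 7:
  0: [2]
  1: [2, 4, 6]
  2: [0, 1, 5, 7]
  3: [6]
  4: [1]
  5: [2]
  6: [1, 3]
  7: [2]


Visit 7, enqueue [2]
Visit 2, enqueue [0, 1, 5]
Visit 0, enqueue []
Visit 1, enqueue [4, 6]
Visit 5, enqueue []
Visit 4, enqueue []
Visit 6, enqueue [3]
Visit 3, enqueue []

BFS order: [7, 2, 0, 1, 5, 4, 6, 3]


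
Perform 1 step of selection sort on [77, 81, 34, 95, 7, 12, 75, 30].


Initial: [77, 81, 34, 95, 7, 12, 75, 30]
Step 1: min=7 at 4
  Swap: [7, 81, 34, 95, 77, 12, 75, 30]

After 1 step: [7, 81, 34, 95, 77, 12, 75, 30]


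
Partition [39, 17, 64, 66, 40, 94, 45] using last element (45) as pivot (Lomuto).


Pivot: 45
  39 <= 45: advance i (no swap)
  17 <= 45: advance i (no swap)
  40 <= 45: swap -> [39, 17, 40, 66, 64, 94, 45]
Place pivot at 3: [39, 17, 40, 45, 64, 94, 66]

Partitioned: [39, 17, 40, 45, 64, 94, 66]


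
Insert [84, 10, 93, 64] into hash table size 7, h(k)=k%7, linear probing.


Insert 84: h=0 -> slot 0
Insert 10: h=3 -> slot 3
Insert 93: h=2 -> slot 2
Insert 64: h=1 -> slot 1

Table: [84, 64, 93, 10, None, None, None]


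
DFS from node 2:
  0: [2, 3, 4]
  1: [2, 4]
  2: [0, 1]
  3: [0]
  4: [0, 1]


Visit 2, push [1, 0]
Visit 0, push [4, 3]
Visit 3, push []
Visit 4, push [1]
Visit 1, push []

DFS order: [2, 0, 3, 4, 1]


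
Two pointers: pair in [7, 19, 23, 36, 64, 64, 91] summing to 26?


lo=0(7)+hi=6(91)=98
lo=0(7)+hi=5(64)=71
lo=0(7)+hi=4(64)=71
lo=0(7)+hi=3(36)=43
lo=0(7)+hi=2(23)=30
lo=0(7)+hi=1(19)=26

Yes: 7+19=26


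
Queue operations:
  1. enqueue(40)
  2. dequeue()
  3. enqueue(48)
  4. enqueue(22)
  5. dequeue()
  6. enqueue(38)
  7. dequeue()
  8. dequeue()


enqueue(40) -> [40]
dequeue()->40, []
enqueue(48) -> [48]
enqueue(22) -> [48, 22]
dequeue()->48, [22]
enqueue(38) -> [22, 38]
dequeue()->22, [38]
dequeue()->38, []

Final queue: []


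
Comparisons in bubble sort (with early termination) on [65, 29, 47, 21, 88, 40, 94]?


Algorithm: bubble sort (with early termination)
Input: [65, 29, 47, 21, 88, 40, 94]
Sorted: [21, 29, 40, 47, 65, 88, 94]

18


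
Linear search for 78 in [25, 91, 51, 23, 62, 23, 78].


i=0: 25!=78
i=1: 91!=78
i=2: 51!=78
i=3: 23!=78
i=4: 62!=78
i=5: 23!=78
i=6: 78==78 found!

Found at 6, 7 comps


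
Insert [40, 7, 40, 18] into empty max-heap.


Insert 40: [40]
Insert 7: [40, 7]
Insert 40: [40, 7, 40]
Insert 18: [40, 18, 40, 7]

Final heap: [40, 18, 40, 7]


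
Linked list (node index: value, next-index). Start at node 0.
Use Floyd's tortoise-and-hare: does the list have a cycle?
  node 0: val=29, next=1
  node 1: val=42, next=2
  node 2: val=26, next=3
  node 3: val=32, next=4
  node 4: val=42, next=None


Floyd's tortoise (slow, +1) and hare (fast, +2):
  init: slow=0, fast=0
  step 1: slow=1, fast=2
  step 2: slow=2, fast=4
  step 3: fast -> None, no cycle

Cycle: no


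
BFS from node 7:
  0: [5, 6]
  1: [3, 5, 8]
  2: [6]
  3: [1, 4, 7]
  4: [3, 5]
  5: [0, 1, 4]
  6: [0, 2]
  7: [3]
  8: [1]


Visit 7, enqueue [3]
Visit 3, enqueue [1, 4]
Visit 1, enqueue [5, 8]
Visit 4, enqueue []
Visit 5, enqueue [0]
Visit 8, enqueue []
Visit 0, enqueue [6]
Visit 6, enqueue [2]
Visit 2, enqueue []

BFS order: [7, 3, 1, 4, 5, 8, 0, 6, 2]


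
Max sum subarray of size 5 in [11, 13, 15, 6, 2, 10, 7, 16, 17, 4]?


[0:5]: 47
[1:6]: 46
[2:7]: 40
[3:8]: 41
[4:9]: 52
[5:10]: 54

Max: 54 at [5:10]


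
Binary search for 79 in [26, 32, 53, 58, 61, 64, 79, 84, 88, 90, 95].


Step 1: lo=0, hi=10, mid=5, val=64
Step 2: lo=6, hi=10, mid=8, val=88
Step 3: lo=6, hi=7, mid=6, val=79

Found at index 6


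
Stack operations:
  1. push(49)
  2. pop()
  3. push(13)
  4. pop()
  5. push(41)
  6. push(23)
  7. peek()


push(49) -> [49]
pop()->49, []
push(13) -> [13]
pop()->13, []
push(41) -> [41]
push(23) -> [41, 23]
peek()->23

Final stack: [41, 23]


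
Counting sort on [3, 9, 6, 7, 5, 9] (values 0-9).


Input: [3, 9, 6, 7, 5, 9]
Counts: [0, 0, 0, 1, 0, 1, 1, 1, 0, 2]

Sorted: [3, 5, 6, 7, 9, 9]


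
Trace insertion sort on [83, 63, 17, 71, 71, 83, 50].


Initial: [83, 63, 17, 71, 71, 83, 50]
Insert 63: [63, 83, 17, 71, 71, 83, 50]
Insert 17: [17, 63, 83, 71, 71, 83, 50]
Insert 71: [17, 63, 71, 83, 71, 83, 50]
Insert 71: [17, 63, 71, 71, 83, 83, 50]
Insert 83: [17, 63, 71, 71, 83, 83, 50]
Insert 50: [17, 50, 63, 71, 71, 83, 83]

Sorted: [17, 50, 63, 71, 71, 83, 83]


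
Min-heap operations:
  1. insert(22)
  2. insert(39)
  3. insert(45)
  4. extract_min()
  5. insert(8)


insert(22) -> [22]
insert(39) -> [22, 39]
insert(45) -> [22, 39, 45]
extract_min()->22, [39, 45]
insert(8) -> [8, 45, 39]

Final heap: [8, 45, 39]


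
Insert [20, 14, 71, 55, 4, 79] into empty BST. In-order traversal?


Insert 20: root
Insert 14: L from 20
Insert 71: R from 20
Insert 55: R from 20 -> L from 71
Insert 4: L from 20 -> L from 14
Insert 79: R from 20 -> R from 71

In-order: [4, 14, 20, 55, 71, 79]


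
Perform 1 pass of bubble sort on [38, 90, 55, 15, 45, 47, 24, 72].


Initial: [38, 90, 55, 15, 45, 47, 24, 72]
Pass 1: [38, 55, 15, 45, 47, 24, 72, 90] (6 swaps)

After 1 pass: [38, 55, 15, 45, 47, 24, 72, 90]


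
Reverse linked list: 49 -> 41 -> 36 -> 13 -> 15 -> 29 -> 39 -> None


Step 1: curr=49, set curr.next=prev(None) | reversed so far: 49
Step 2: curr=41, set curr.next=prev(49) | reversed so far: 41 -> 49
Step 3: curr=36, set curr.next=prev(41) | reversed so far: 36 -> 41 -> 49
Step 4: curr=13, set curr.next=prev(36) | reversed so far: 13 -> 36 -> 41 -> 49
Step 5: curr=15, set curr.next=prev(13) | reversed so far: 15 -> 13 -> 36 -> 41 -> 49
Step 6: curr=29, set curr.next=prev(15) | reversed so far: 29 -> 15 -> 13 -> 36 -> 41 -> 49
Step 7: curr=39, set curr.next=prev(29) | reversed so far: 39 -> 29 -> 15 -> 13 -> 36 -> 41 -> 49

39 -> 29 -> 15 -> 13 -> 36 -> 41 -> 49 -> None


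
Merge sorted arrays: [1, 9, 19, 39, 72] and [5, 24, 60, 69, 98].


Take 1 from A
Take 5 from B
Take 9 from A
Take 19 from A
Take 24 from B
Take 39 from A
Take 60 from B
Take 69 from B
Take 72 from A

Merged: [1, 5, 9, 19, 24, 39, 60, 69, 72, 98]


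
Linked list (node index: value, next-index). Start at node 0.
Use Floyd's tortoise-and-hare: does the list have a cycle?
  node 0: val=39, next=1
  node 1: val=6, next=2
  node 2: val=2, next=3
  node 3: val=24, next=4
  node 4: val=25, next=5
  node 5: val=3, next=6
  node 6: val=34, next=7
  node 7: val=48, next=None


Floyd's tortoise (slow, +1) and hare (fast, +2):
  init: slow=0, fast=0
  step 1: slow=1, fast=2
  step 2: slow=2, fast=4
  step 3: slow=3, fast=6
  step 4: fast 6->7->None, no cycle

Cycle: no


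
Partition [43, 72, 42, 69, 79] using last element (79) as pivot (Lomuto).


Pivot: 79
  43 <= 79: advance i (no swap)
  72 <= 79: advance i (no swap)
  42 <= 79: advance i (no swap)
  69 <= 79: advance i (no swap)
Place pivot at 4: [43, 72, 42, 69, 79]

Partitioned: [43, 72, 42, 69, 79]


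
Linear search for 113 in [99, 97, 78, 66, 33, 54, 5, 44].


i=0: 99!=113
i=1: 97!=113
i=2: 78!=113
i=3: 66!=113
i=4: 33!=113
i=5: 54!=113
i=6: 5!=113
i=7: 44!=113

Not found, 8 comps


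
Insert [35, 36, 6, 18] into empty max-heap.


Insert 35: [35]
Insert 36: [36, 35]
Insert 6: [36, 35, 6]
Insert 18: [36, 35, 6, 18]

Final heap: [36, 35, 6, 18]


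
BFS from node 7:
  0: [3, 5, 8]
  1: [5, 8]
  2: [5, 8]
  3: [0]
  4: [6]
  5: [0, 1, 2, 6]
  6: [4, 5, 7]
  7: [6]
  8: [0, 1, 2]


Visit 7, enqueue [6]
Visit 6, enqueue [4, 5]
Visit 4, enqueue []
Visit 5, enqueue [0, 1, 2]
Visit 0, enqueue [3, 8]
Visit 1, enqueue []
Visit 2, enqueue []
Visit 3, enqueue []
Visit 8, enqueue []

BFS order: [7, 6, 4, 5, 0, 1, 2, 3, 8]


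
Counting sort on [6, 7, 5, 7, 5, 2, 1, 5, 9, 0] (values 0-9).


Input: [6, 7, 5, 7, 5, 2, 1, 5, 9, 0]
Counts: [1, 1, 1, 0, 0, 3, 1, 2, 0, 1]

Sorted: [0, 1, 2, 5, 5, 5, 6, 7, 7, 9]


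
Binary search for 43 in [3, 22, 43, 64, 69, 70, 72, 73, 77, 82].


Step 1: lo=0, hi=9, mid=4, val=69
Step 2: lo=0, hi=3, mid=1, val=22
Step 3: lo=2, hi=3, mid=2, val=43

Found at index 2


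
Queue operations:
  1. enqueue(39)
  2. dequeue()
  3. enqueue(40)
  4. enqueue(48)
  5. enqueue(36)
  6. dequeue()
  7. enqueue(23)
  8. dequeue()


enqueue(39) -> [39]
dequeue()->39, []
enqueue(40) -> [40]
enqueue(48) -> [40, 48]
enqueue(36) -> [40, 48, 36]
dequeue()->40, [48, 36]
enqueue(23) -> [48, 36, 23]
dequeue()->48, [36, 23]

Final queue: [36, 23]


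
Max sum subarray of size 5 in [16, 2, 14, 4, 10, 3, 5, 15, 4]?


[0:5]: 46
[1:6]: 33
[2:7]: 36
[3:8]: 37
[4:9]: 37

Max: 46 at [0:5]


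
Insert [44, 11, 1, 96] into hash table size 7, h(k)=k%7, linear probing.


Insert 44: h=2 -> slot 2
Insert 11: h=4 -> slot 4
Insert 1: h=1 -> slot 1
Insert 96: h=5 -> slot 5

Table: [None, 1, 44, None, 11, 96, None]


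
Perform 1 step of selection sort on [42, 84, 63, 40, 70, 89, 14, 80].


Initial: [42, 84, 63, 40, 70, 89, 14, 80]
Step 1: min=14 at 6
  Swap: [14, 84, 63, 40, 70, 89, 42, 80]

After 1 step: [14, 84, 63, 40, 70, 89, 42, 80]


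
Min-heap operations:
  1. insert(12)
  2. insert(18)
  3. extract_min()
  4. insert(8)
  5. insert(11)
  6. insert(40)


insert(12) -> [12]
insert(18) -> [12, 18]
extract_min()->12, [18]
insert(8) -> [8, 18]
insert(11) -> [8, 18, 11]
insert(40) -> [8, 18, 11, 40]

Final heap: [8, 18, 11, 40]


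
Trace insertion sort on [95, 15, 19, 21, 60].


Initial: [95, 15, 19, 21, 60]
Insert 15: [15, 95, 19, 21, 60]
Insert 19: [15, 19, 95, 21, 60]
Insert 21: [15, 19, 21, 95, 60]
Insert 60: [15, 19, 21, 60, 95]

Sorted: [15, 19, 21, 60, 95]


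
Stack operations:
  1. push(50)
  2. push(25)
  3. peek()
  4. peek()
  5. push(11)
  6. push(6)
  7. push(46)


push(50) -> [50]
push(25) -> [50, 25]
peek()->25
peek()->25
push(11) -> [50, 25, 11]
push(6) -> [50, 25, 11, 6]
push(46) -> [50, 25, 11, 6, 46]

Final stack: [50, 25, 11, 6, 46]


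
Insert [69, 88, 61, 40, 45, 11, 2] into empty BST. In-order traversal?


Insert 69: root
Insert 88: R from 69
Insert 61: L from 69
Insert 40: L from 69 -> L from 61
Insert 45: L from 69 -> L from 61 -> R from 40
Insert 11: L from 69 -> L from 61 -> L from 40
Insert 2: L from 69 -> L from 61 -> L from 40 -> L from 11

In-order: [2, 11, 40, 45, 61, 69, 88]


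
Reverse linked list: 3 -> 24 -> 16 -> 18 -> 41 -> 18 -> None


Step 1: curr=3, set curr.next=prev(None) | reversed so far: 3
Step 2: curr=24, set curr.next=prev(3) | reversed so far: 24 -> 3
Step 3: curr=16, set curr.next=prev(24) | reversed so far: 16 -> 24 -> 3
Step 4: curr=18, set curr.next=prev(16) | reversed so far: 18 -> 16 -> 24 -> 3
Step 5: curr=41, set curr.next=prev(18) | reversed so far: 41 -> 18 -> 16 -> 24 -> 3
Step 6: curr=18, set curr.next=prev(41) | reversed so far: 18 -> 41 -> 18 -> 16 -> 24 -> 3

18 -> 41 -> 18 -> 16 -> 24 -> 3 -> None


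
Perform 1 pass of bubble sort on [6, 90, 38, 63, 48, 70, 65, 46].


Initial: [6, 90, 38, 63, 48, 70, 65, 46]
Pass 1: [6, 38, 63, 48, 70, 65, 46, 90] (6 swaps)

After 1 pass: [6, 38, 63, 48, 70, 65, 46, 90]


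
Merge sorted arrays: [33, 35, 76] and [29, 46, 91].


Take 29 from B
Take 33 from A
Take 35 from A
Take 46 from B
Take 76 from A

Merged: [29, 33, 35, 46, 76, 91]


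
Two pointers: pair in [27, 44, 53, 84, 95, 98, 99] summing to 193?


lo=0(27)+hi=6(99)=126
lo=1(44)+hi=6(99)=143
lo=2(53)+hi=6(99)=152
lo=3(84)+hi=6(99)=183
lo=4(95)+hi=6(99)=194
lo=4(95)+hi=5(98)=193

Yes: 95+98=193


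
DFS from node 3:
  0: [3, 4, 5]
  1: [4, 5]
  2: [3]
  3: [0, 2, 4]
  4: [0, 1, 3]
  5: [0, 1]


Visit 3, push [4, 2, 0]
Visit 0, push [5, 4]
Visit 4, push [1]
Visit 1, push [5]
Visit 5, push []
Visit 2, push []

DFS order: [3, 0, 4, 1, 5, 2]


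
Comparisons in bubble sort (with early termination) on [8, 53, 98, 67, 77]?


Algorithm: bubble sort (with early termination)
Input: [8, 53, 98, 67, 77]
Sorted: [8, 53, 67, 77, 98]

7


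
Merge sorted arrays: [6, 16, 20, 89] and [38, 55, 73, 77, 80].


Take 6 from A
Take 16 from A
Take 20 from A
Take 38 from B
Take 55 from B
Take 73 from B
Take 77 from B
Take 80 from B

Merged: [6, 16, 20, 38, 55, 73, 77, 80, 89]


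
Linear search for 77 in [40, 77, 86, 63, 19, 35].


i=0: 40!=77
i=1: 77==77 found!

Found at 1, 2 comps


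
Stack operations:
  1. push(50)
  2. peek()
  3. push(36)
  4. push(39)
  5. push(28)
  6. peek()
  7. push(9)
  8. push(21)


push(50) -> [50]
peek()->50
push(36) -> [50, 36]
push(39) -> [50, 36, 39]
push(28) -> [50, 36, 39, 28]
peek()->28
push(9) -> [50, 36, 39, 28, 9]
push(21) -> [50, 36, 39, 28, 9, 21]

Final stack: [50, 36, 39, 28, 9, 21]


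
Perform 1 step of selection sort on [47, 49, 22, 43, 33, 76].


Initial: [47, 49, 22, 43, 33, 76]
Step 1: min=22 at 2
  Swap: [22, 49, 47, 43, 33, 76]

After 1 step: [22, 49, 47, 43, 33, 76]


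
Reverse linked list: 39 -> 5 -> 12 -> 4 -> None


Step 1: curr=39, set curr.next=prev(None) | reversed so far: 39
Step 2: curr=5, set curr.next=prev(39) | reversed so far: 5 -> 39
Step 3: curr=12, set curr.next=prev(5) | reversed so far: 12 -> 5 -> 39
Step 4: curr=4, set curr.next=prev(12) | reversed so far: 4 -> 12 -> 5 -> 39

4 -> 12 -> 5 -> 39 -> None


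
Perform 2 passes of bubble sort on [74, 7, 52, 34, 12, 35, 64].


Initial: [74, 7, 52, 34, 12, 35, 64]
Pass 1: [7, 52, 34, 12, 35, 64, 74] (6 swaps)
Pass 2: [7, 34, 12, 35, 52, 64, 74] (3 swaps)

After 2 passes: [7, 34, 12, 35, 52, 64, 74]


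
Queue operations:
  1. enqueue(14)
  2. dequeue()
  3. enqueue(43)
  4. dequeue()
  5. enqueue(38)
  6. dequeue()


enqueue(14) -> [14]
dequeue()->14, []
enqueue(43) -> [43]
dequeue()->43, []
enqueue(38) -> [38]
dequeue()->38, []

Final queue: []


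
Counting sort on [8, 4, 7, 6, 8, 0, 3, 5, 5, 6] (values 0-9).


Input: [8, 4, 7, 6, 8, 0, 3, 5, 5, 6]
Counts: [1, 0, 0, 1, 1, 2, 2, 1, 2, 0]

Sorted: [0, 3, 4, 5, 5, 6, 6, 7, 8, 8]


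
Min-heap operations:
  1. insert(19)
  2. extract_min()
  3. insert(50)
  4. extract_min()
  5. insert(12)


insert(19) -> [19]
extract_min()->19, []
insert(50) -> [50]
extract_min()->50, []
insert(12) -> [12]

Final heap: [12]


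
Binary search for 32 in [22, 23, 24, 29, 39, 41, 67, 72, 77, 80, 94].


Step 1: lo=0, hi=10, mid=5, val=41
Step 2: lo=0, hi=4, mid=2, val=24
Step 3: lo=3, hi=4, mid=3, val=29
Step 4: lo=4, hi=4, mid=4, val=39

Not found


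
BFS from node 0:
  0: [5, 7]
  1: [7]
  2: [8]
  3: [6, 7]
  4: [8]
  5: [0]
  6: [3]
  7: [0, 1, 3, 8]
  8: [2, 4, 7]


Visit 0, enqueue [5, 7]
Visit 5, enqueue []
Visit 7, enqueue [1, 3, 8]
Visit 1, enqueue []
Visit 3, enqueue [6]
Visit 8, enqueue [2, 4]
Visit 6, enqueue []
Visit 2, enqueue []
Visit 4, enqueue []

BFS order: [0, 5, 7, 1, 3, 8, 6, 2, 4]


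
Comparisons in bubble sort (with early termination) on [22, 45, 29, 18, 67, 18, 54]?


Algorithm: bubble sort (with early termination)
Input: [22, 45, 29, 18, 67, 18, 54]
Sorted: [18, 18, 22, 29, 45, 54, 67]

20


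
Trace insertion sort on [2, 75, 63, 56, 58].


Initial: [2, 75, 63, 56, 58]
Insert 75: [2, 75, 63, 56, 58]
Insert 63: [2, 63, 75, 56, 58]
Insert 56: [2, 56, 63, 75, 58]
Insert 58: [2, 56, 58, 63, 75]

Sorted: [2, 56, 58, 63, 75]


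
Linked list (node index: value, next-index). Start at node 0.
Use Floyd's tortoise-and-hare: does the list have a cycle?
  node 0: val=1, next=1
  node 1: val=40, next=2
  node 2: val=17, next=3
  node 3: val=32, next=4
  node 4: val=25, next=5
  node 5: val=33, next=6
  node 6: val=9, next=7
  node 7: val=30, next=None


Floyd's tortoise (slow, +1) and hare (fast, +2):
  init: slow=0, fast=0
  step 1: slow=1, fast=2
  step 2: slow=2, fast=4
  step 3: slow=3, fast=6
  step 4: fast 6->7->None, no cycle

Cycle: no


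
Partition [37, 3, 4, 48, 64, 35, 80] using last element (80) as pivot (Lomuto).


Pivot: 80
  37 <= 80: advance i (no swap)
  3 <= 80: advance i (no swap)
  4 <= 80: advance i (no swap)
  48 <= 80: advance i (no swap)
  64 <= 80: advance i (no swap)
  35 <= 80: advance i (no swap)
Place pivot at 6: [37, 3, 4, 48, 64, 35, 80]

Partitioned: [37, 3, 4, 48, 64, 35, 80]


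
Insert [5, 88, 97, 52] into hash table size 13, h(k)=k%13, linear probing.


Insert 5: h=5 -> slot 5
Insert 88: h=10 -> slot 10
Insert 97: h=6 -> slot 6
Insert 52: h=0 -> slot 0

Table: [52, None, None, None, None, 5, 97, None, None, None, 88, None, None]


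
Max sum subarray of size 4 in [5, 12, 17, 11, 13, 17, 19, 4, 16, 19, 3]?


[0:4]: 45
[1:5]: 53
[2:6]: 58
[3:7]: 60
[4:8]: 53
[5:9]: 56
[6:10]: 58
[7:11]: 42

Max: 60 at [3:7]


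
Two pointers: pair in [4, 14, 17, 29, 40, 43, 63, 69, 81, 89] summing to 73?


lo=0(4)+hi=9(89)=93
lo=0(4)+hi=8(81)=85
lo=0(4)+hi=7(69)=73

Yes: 4+69=73


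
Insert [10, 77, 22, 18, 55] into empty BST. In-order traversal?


Insert 10: root
Insert 77: R from 10
Insert 22: R from 10 -> L from 77
Insert 18: R from 10 -> L from 77 -> L from 22
Insert 55: R from 10 -> L from 77 -> R from 22

In-order: [10, 18, 22, 55, 77]


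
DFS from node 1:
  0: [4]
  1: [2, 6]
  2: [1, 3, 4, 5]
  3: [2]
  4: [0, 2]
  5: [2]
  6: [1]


Visit 1, push [6, 2]
Visit 2, push [5, 4, 3]
Visit 3, push []
Visit 4, push [0]
Visit 0, push []
Visit 5, push []
Visit 6, push []

DFS order: [1, 2, 3, 4, 0, 5, 6]


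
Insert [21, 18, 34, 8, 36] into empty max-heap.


Insert 21: [21]
Insert 18: [21, 18]
Insert 34: [34, 18, 21]
Insert 8: [34, 18, 21, 8]
Insert 36: [36, 34, 21, 8, 18]

Final heap: [36, 34, 21, 8, 18]


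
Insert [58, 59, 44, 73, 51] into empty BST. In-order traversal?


Insert 58: root
Insert 59: R from 58
Insert 44: L from 58
Insert 73: R from 58 -> R from 59
Insert 51: L from 58 -> R from 44

In-order: [44, 51, 58, 59, 73]


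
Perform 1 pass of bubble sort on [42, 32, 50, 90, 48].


Initial: [42, 32, 50, 90, 48]
Pass 1: [32, 42, 50, 48, 90] (2 swaps)

After 1 pass: [32, 42, 50, 48, 90]


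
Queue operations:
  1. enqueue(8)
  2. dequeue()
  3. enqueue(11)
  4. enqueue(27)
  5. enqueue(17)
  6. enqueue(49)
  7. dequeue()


enqueue(8) -> [8]
dequeue()->8, []
enqueue(11) -> [11]
enqueue(27) -> [11, 27]
enqueue(17) -> [11, 27, 17]
enqueue(49) -> [11, 27, 17, 49]
dequeue()->11, [27, 17, 49]

Final queue: [27, 17, 49]


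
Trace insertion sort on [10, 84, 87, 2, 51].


Initial: [10, 84, 87, 2, 51]
Insert 84: [10, 84, 87, 2, 51]
Insert 87: [10, 84, 87, 2, 51]
Insert 2: [2, 10, 84, 87, 51]
Insert 51: [2, 10, 51, 84, 87]

Sorted: [2, 10, 51, 84, 87]


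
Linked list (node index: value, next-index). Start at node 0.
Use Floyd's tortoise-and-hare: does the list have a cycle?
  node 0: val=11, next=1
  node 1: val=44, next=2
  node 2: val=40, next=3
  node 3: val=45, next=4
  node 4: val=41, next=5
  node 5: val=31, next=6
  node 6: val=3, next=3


Floyd's tortoise (slow, +1) and hare (fast, +2):
  init: slow=0, fast=0
  step 1: slow=1, fast=2
  step 2: slow=2, fast=4
  step 3: slow=3, fast=6
  step 4: slow=4, fast=4
  slow == fast at node 4: cycle detected

Cycle: yes


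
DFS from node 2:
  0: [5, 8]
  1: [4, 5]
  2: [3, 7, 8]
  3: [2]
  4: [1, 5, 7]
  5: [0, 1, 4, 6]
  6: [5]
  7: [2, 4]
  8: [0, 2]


Visit 2, push [8, 7, 3]
Visit 3, push []
Visit 7, push [4]
Visit 4, push [5, 1]
Visit 1, push [5]
Visit 5, push [6, 0]
Visit 0, push [8]
Visit 8, push []
Visit 6, push []

DFS order: [2, 3, 7, 4, 1, 5, 0, 8, 6]


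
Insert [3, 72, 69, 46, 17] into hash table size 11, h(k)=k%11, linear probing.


Insert 3: h=3 -> slot 3
Insert 72: h=6 -> slot 6
Insert 69: h=3, 1 probes -> slot 4
Insert 46: h=2 -> slot 2
Insert 17: h=6, 1 probes -> slot 7

Table: [None, None, 46, 3, 69, None, 72, 17, None, None, None]


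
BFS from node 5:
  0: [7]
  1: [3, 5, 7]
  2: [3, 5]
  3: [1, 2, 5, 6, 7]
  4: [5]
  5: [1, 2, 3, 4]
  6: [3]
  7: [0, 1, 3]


Visit 5, enqueue [1, 2, 3, 4]
Visit 1, enqueue [7]
Visit 2, enqueue []
Visit 3, enqueue [6]
Visit 4, enqueue []
Visit 7, enqueue [0]
Visit 6, enqueue []
Visit 0, enqueue []

BFS order: [5, 1, 2, 3, 4, 7, 6, 0]


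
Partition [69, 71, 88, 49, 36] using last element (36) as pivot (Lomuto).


Pivot: 36
Place pivot at 0: [36, 71, 88, 49, 69]

Partitioned: [36, 71, 88, 49, 69]


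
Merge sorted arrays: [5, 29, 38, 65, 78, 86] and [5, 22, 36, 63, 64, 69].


Take 5 from A
Take 5 from B
Take 22 from B
Take 29 from A
Take 36 from B
Take 38 from A
Take 63 from B
Take 64 from B
Take 65 from A
Take 69 from B

Merged: [5, 5, 22, 29, 36, 38, 63, 64, 65, 69, 78, 86]


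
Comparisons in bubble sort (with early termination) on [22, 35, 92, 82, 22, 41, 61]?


Algorithm: bubble sort (with early termination)
Input: [22, 35, 92, 82, 22, 41, 61]
Sorted: [22, 22, 35, 41, 61, 82, 92]

18


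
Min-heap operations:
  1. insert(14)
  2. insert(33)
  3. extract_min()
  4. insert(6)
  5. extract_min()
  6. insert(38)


insert(14) -> [14]
insert(33) -> [14, 33]
extract_min()->14, [33]
insert(6) -> [6, 33]
extract_min()->6, [33]
insert(38) -> [33, 38]

Final heap: [33, 38]


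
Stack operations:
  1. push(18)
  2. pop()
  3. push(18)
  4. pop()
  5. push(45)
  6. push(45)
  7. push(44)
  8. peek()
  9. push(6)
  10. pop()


push(18) -> [18]
pop()->18, []
push(18) -> [18]
pop()->18, []
push(45) -> [45]
push(45) -> [45, 45]
push(44) -> [45, 45, 44]
peek()->44
push(6) -> [45, 45, 44, 6]
pop()->6, [45, 45, 44]

Final stack: [45, 45, 44]


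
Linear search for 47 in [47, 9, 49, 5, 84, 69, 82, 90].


i=0: 47==47 found!

Found at 0, 1 comps


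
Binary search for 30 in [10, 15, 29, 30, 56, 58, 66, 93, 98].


Step 1: lo=0, hi=8, mid=4, val=56
Step 2: lo=0, hi=3, mid=1, val=15
Step 3: lo=2, hi=3, mid=2, val=29
Step 4: lo=3, hi=3, mid=3, val=30

Found at index 3


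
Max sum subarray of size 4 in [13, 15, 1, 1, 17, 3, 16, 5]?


[0:4]: 30
[1:5]: 34
[2:6]: 22
[3:7]: 37
[4:8]: 41

Max: 41 at [4:8]


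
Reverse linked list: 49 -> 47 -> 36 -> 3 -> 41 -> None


Step 1: curr=49, set curr.next=prev(None) | reversed so far: 49
Step 2: curr=47, set curr.next=prev(49) | reversed so far: 47 -> 49
Step 3: curr=36, set curr.next=prev(47) | reversed so far: 36 -> 47 -> 49
Step 4: curr=3, set curr.next=prev(36) | reversed so far: 3 -> 36 -> 47 -> 49
Step 5: curr=41, set curr.next=prev(3) | reversed so far: 41 -> 3 -> 36 -> 47 -> 49

41 -> 3 -> 36 -> 47 -> 49 -> None


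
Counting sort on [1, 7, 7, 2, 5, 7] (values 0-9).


Input: [1, 7, 7, 2, 5, 7]
Counts: [0, 1, 1, 0, 0, 1, 0, 3, 0, 0]

Sorted: [1, 2, 5, 7, 7, 7]


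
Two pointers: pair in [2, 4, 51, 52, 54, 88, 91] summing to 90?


lo=0(2)+hi=6(91)=93
lo=0(2)+hi=5(88)=90

Yes: 2+88=90


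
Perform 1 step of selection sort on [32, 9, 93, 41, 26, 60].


Initial: [32, 9, 93, 41, 26, 60]
Step 1: min=9 at 1
  Swap: [9, 32, 93, 41, 26, 60]

After 1 step: [9, 32, 93, 41, 26, 60]


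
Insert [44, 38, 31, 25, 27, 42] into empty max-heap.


Insert 44: [44]
Insert 38: [44, 38]
Insert 31: [44, 38, 31]
Insert 25: [44, 38, 31, 25]
Insert 27: [44, 38, 31, 25, 27]
Insert 42: [44, 38, 42, 25, 27, 31]

Final heap: [44, 38, 42, 25, 27, 31]


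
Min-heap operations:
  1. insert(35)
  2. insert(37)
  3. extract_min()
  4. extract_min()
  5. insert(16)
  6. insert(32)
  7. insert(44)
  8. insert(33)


insert(35) -> [35]
insert(37) -> [35, 37]
extract_min()->35, [37]
extract_min()->37, []
insert(16) -> [16]
insert(32) -> [16, 32]
insert(44) -> [16, 32, 44]
insert(33) -> [16, 32, 44, 33]

Final heap: [16, 32, 44, 33]


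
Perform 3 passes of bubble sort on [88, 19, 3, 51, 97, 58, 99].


Initial: [88, 19, 3, 51, 97, 58, 99]
Pass 1: [19, 3, 51, 88, 58, 97, 99] (4 swaps)
Pass 2: [3, 19, 51, 58, 88, 97, 99] (2 swaps)
Pass 3: [3, 19, 51, 58, 88, 97, 99] (0 swaps)

After 3 passes: [3, 19, 51, 58, 88, 97, 99]


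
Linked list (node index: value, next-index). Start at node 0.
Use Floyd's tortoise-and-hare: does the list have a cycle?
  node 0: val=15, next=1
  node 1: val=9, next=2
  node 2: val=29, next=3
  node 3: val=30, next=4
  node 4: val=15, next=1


Floyd's tortoise (slow, +1) and hare (fast, +2):
  init: slow=0, fast=0
  step 1: slow=1, fast=2
  step 2: slow=2, fast=4
  step 3: slow=3, fast=2
  step 4: slow=4, fast=4
  slow == fast at node 4: cycle detected

Cycle: yes


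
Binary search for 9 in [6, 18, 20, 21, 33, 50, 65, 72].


Step 1: lo=0, hi=7, mid=3, val=21
Step 2: lo=0, hi=2, mid=1, val=18
Step 3: lo=0, hi=0, mid=0, val=6

Not found


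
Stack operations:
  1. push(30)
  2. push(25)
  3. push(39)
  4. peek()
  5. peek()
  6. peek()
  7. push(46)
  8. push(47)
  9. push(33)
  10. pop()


push(30) -> [30]
push(25) -> [30, 25]
push(39) -> [30, 25, 39]
peek()->39
peek()->39
peek()->39
push(46) -> [30, 25, 39, 46]
push(47) -> [30, 25, 39, 46, 47]
push(33) -> [30, 25, 39, 46, 47, 33]
pop()->33, [30, 25, 39, 46, 47]

Final stack: [30, 25, 39, 46, 47]


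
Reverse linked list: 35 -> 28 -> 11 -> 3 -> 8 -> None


Step 1: curr=35, set curr.next=prev(None) | reversed so far: 35
Step 2: curr=28, set curr.next=prev(35) | reversed so far: 28 -> 35
Step 3: curr=11, set curr.next=prev(28) | reversed so far: 11 -> 28 -> 35
Step 4: curr=3, set curr.next=prev(11) | reversed so far: 3 -> 11 -> 28 -> 35
Step 5: curr=8, set curr.next=prev(3) | reversed so far: 8 -> 3 -> 11 -> 28 -> 35

8 -> 3 -> 11 -> 28 -> 35 -> None


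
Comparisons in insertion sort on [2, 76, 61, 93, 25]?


Algorithm: insertion sort
Input: [2, 76, 61, 93, 25]
Sorted: [2, 25, 61, 76, 93]

8


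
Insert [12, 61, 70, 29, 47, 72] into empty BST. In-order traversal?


Insert 12: root
Insert 61: R from 12
Insert 70: R from 12 -> R from 61
Insert 29: R from 12 -> L from 61
Insert 47: R from 12 -> L from 61 -> R from 29
Insert 72: R from 12 -> R from 61 -> R from 70

In-order: [12, 29, 47, 61, 70, 72]


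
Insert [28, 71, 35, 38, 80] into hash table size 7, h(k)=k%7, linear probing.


Insert 28: h=0 -> slot 0
Insert 71: h=1 -> slot 1
Insert 35: h=0, 2 probes -> slot 2
Insert 38: h=3 -> slot 3
Insert 80: h=3, 1 probes -> slot 4

Table: [28, 71, 35, 38, 80, None, None]


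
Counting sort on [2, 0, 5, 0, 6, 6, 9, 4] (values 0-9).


Input: [2, 0, 5, 0, 6, 6, 9, 4]
Counts: [2, 0, 1, 0, 1, 1, 2, 0, 0, 1]

Sorted: [0, 0, 2, 4, 5, 6, 6, 9]


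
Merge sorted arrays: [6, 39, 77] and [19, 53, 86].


Take 6 from A
Take 19 from B
Take 39 from A
Take 53 from B
Take 77 from A

Merged: [6, 19, 39, 53, 77, 86]


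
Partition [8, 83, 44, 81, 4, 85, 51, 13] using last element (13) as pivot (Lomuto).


Pivot: 13
  8 <= 13: advance i (no swap)
  4 <= 13: swap -> [8, 4, 44, 81, 83, 85, 51, 13]
Place pivot at 2: [8, 4, 13, 81, 83, 85, 51, 44]

Partitioned: [8, 4, 13, 81, 83, 85, 51, 44]


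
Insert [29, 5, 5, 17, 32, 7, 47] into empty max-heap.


Insert 29: [29]
Insert 5: [29, 5]
Insert 5: [29, 5, 5]
Insert 17: [29, 17, 5, 5]
Insert 32: [32, 29, 5, 5, 17]
Insert 7: [32, 29, 7, 5, 17, 5]
Insert 47: [47, 29, 32, 5, 17, 5, 7]

Final heap: [47, 29, 32, 5, 17, 5, 7]


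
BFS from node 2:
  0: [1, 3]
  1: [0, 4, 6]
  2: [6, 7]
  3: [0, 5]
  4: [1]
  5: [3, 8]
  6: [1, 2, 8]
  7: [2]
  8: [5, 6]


Visit 2, enqueue [6, 7]
Visit 6, enqueue [1, 8]
Visit 7, enqueue []
Visit 1, enqueue [0, 4]
Visit 8, enqueue [5]
Visit 0, enqueue [3]
Visit 4, enqueue []
Visit 5, enqueue []
Visit 3, enqueue []

BFS order: [2, 6, 7, 1, 8, 0, 4, 5, 3]


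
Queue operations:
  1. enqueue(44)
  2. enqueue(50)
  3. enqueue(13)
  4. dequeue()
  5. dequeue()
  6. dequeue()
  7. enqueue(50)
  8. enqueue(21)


enqueue(44) -> [44]
enqueue(50) -> [44, 50]
enqueue(13) -> [44, 50, 13]
dequeue()->44, [50, 13]
dequeue()->50, [13]
dequeue()->13, []
enqueue(50) -> [50]
enqueue(21) -> [50, 21]

Final queue: [50, 21]


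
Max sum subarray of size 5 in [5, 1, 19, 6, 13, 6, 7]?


[0:5]: 44
[1:6]: 45
[2:7]: 51

Max: 51 at [2:7]


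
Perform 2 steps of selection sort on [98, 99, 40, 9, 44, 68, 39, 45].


Initial: [98, 99, 40, 9, 44, 68, 39, 45]
Step 1: min=9 at 3
  Swap: [9, 99, 40, 98, 44, 68, 39, 45]
Step 2: min=39 at 6
  Swap: [9, 39, 40, 98, 44, 68, 99, 45]

After 2 steps: [9, 39, 40, 98, 44, 68, 99, 45]


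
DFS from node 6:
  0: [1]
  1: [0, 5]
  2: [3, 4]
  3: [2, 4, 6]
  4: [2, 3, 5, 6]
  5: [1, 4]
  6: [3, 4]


Visit 6, push [4, 3]
Visit 3, push [4, 2]
Visit 2, push [4]
Visit 4, push [5]
Visit 5, push [1]
Visit 1, push [0]
Visit 0, push []

DFS order: [6, 3, 2, 4, 5, 1, 0]


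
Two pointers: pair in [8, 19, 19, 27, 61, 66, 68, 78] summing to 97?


lo=0(8)+hi=7(78)=86
lo=1(19)+hi=7(78)=97

Yes: 19+78=97


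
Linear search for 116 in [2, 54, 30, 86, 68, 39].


i=0: 2!=116
i=1: 54!=116
i=2: 30!=116
i=3: 86!=116
i=4: 68!=116
i=5: 39!=116

Not found, 6 comps


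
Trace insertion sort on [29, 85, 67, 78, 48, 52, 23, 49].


Initial: [29, 85, 67, 78, 48, 52, 23, 49]
Insert 85: [29, 85, 67, 78, 48, 52, 23, 49]
Insert 67: [29, 67, 85, 78, 48, 52, 23, 49]
Insert 78: [29, 67, 78, 85, 48, 52, 23, 49]
Insert 48: [29, 48, 67, 78, 85, 52, 23, 49]
Insert 52: [29, 48, 52, 67, 78, 85, 23, 49]
Insert 23: [23, 29, 48, 52, 67, 78, 85, 49]
Insert 49: [23, 29, 48, 49, 52, 67, 78, 85]

Sorted: [23, 29, 48, 49, 52, 67, 78, 85]
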